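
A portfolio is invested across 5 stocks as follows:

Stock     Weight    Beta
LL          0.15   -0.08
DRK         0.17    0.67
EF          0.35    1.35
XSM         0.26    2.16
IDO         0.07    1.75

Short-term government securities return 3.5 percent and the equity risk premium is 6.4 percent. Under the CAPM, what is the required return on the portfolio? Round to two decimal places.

β_P = Σ w_i β_i = 0.15×-0.08 + 0.17×0.67 + 0.35×1.35 + 0.26×2.16 + 0.07×1.75 = 1.2585
E(R_P) = R_f + β_P × MRP = 3.5% + 1.2585 × 6.4% = 11.55%

11.55%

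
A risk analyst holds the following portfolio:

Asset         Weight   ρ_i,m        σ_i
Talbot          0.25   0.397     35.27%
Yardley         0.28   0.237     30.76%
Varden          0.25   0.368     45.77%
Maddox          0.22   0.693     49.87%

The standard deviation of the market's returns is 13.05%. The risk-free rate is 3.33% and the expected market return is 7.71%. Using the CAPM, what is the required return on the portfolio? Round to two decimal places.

β_Talbot = 0.397 × 35.27% / 13.05% = 1.0730
β_Yardley = 0.237 × 30.76% / 13.05% = 0.5586
β_Varden = 0.368 × 45.77% / 13.05% = 1.2907
β_Maddox = 0.693 × 49.87% / 13.05% = 2.6483
β_P = Σ w_i β_i = 0.25×1.0730 + 0.28×0.5586 + 0.25×1.2907 + 0.22×2.6483 = 1.3300
MRP = 7.71% − 3.33% = 4.38%
E(R_P) = R_f + β_P × MRP = 3.33% + 1.3300 × 4.38% = 9.16%

9.16%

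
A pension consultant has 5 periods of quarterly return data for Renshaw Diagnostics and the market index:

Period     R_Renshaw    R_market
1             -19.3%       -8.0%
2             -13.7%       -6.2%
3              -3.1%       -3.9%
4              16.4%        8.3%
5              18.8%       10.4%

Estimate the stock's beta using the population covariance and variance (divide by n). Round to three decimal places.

Mean R_i = (-19.3 − 13.7 − 3.1 + 16.4 + 18.8) / 5 = -0.1800%
Mean R_m = (-8.0 − 6.2 − 3.9 + 8.3 + 10.4) / 5 = 0.1200%
Σ(R_i − R̄_i)(R_m − R̄_m) = 583.1780  ⇒  Cov = 583.1780 / 5 = 116.6356
Σ(R_m − R̄_m)² = 294.6280  ⇒  Var(R_m) = 294.6280 / 5 = 58.9256
β = Cov / Var(R_m) = 116.6356 / 58.9256 = 1.9794

1.979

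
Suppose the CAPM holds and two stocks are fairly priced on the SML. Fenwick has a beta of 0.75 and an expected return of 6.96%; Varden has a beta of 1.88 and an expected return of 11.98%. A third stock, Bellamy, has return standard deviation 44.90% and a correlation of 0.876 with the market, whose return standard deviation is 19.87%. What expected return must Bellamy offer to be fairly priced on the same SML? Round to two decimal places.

12.42%

MRP = (11.98% − 6.96%) / (1.88 − 0.75) = 4.4425%
R_f = 6.96% − 0.75 × 4.4425% = 3.6281%
β_Bellamy = ρ·σ_i/σ_m = 0.876 × 44.90 / 19.87 = 1.9795
E(R_Bellamy) = R_f + β × MRP = 3.6281% + 1.9795 × 4.4425% = 12.42%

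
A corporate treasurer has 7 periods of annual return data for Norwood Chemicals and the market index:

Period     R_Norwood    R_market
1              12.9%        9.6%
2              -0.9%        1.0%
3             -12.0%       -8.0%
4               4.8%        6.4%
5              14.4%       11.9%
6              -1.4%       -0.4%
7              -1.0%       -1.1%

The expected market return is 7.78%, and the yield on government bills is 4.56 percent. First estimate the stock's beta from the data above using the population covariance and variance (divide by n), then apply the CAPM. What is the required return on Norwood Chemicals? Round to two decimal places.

Mean R_i = (12.9 − 0.9 − 12.0 + 4.8 + 14.4 − 1.4 − 1.0) / 7 = 2.4000%
Mean R_m = (9.6 + 1.0 − 8.0 + 6.4 + 11.9 − 0.4 − 1.1) / 7 = 2.7714%
Σ(R_i − R̄_i)(R_m − R̄_m) = 376.1200  ⇒  Cov = 376.1200 / 7 = 53.7314
Σ(R_m − R̄_m)² = 287.3343  ⇒  Var(R_m) = 287.3343 / 7 = 41.0478
β = Cov / Var(R_m) = 53.7314 / 41.0478 = 1.3090
MRP = 7.78% − 4.56% = 3.22%
E(R) = R_f + β × MRP = 4.56% + 1.3090 × 3.22% = 8.77%

8.77%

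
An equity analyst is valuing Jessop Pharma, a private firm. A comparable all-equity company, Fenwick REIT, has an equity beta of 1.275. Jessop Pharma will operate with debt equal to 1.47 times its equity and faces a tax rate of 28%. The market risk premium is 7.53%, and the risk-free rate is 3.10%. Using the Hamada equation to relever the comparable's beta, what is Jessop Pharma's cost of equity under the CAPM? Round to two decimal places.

22.86%

β_L = β_U × [1 + (1 − t)(D/E)] = 1.275 × [1 + (1 − 0.28) × 1.47]
    = 1.275 × [1 + 0.72 × 1.47] = 1.275 × 2.0584 = 2.6245
E(R) = R_f + β_L × MRP = 3.10% + 2.6245 × 7.53% = 22.86%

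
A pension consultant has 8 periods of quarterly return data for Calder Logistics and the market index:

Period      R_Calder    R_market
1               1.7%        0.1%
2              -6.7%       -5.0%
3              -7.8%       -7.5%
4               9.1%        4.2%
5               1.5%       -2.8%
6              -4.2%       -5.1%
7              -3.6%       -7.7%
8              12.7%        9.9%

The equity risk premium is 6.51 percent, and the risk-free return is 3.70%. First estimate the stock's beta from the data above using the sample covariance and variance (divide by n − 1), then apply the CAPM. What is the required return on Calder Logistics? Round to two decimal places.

Mean R_i = (1.7 − 6.7 − 7.8 + 9.1 + 1.5 − 4.2 − 3.6 + 12.7) / 8 = 0.3375%
Mean R_m = (0.1 − 5.0 − 7.5 + 4.2 − 2.8 − 5.1 − 7.7 + 9.9) / 8 = -1.7375%
Σ(R_i − R̄_i)(R_m − R̄_m) = 305.7513  ⇒  Cov = 305.7513 / 7 = 43.6788
Σ(R_m − R̄_m)² = 265.8988  ⇒  Var(R_m) = 265.8988 / 7 = 37.9855
β = Cov / Var(R_m) = 43.6788 / 37.9855 = 1.1499
E(R) = R_f + β × MRP = 3.70% + 1.1499 × 6.51% = 11.19%

11.19%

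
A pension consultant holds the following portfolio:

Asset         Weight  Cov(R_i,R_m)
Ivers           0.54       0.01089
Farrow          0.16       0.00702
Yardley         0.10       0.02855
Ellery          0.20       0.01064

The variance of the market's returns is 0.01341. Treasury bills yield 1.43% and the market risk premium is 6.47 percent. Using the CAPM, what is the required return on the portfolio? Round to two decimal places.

β_Ivers = 0.01089 / 0.01341 = 0.8121
β_Farrow = 0.00702 / 0.01341 = 0.5235
β_Yardley = 0.02855 / 0.01341 = 2.1290
β_Ellery = 0.01064 / 0.01341 = 0.7934
β_P = Σ w_i β_i = 0.54×0.8121 + 0.16×0.5235 + 0.10×2.1290 + 0.20×0.7934 = 0.8939
E(R_P) = R_f + β_P × MRP = 1.43% + 0.8939 × 6.47% = 7.21%

7.21%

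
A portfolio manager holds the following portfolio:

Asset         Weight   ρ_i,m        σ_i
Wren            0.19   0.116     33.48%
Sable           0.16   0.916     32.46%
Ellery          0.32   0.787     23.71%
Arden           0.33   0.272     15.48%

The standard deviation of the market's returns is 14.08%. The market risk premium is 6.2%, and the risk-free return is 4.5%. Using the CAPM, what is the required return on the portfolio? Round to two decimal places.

β_Wren = 0.116 × 33.48% / 14.08% = 0.2758
β_Sable = 0.916 × 32.46% / 14.08% = 2.1117
β_Ellery = 0.787 × 23.71% / 14.08% = 1.3253
β_Arden = 0.272 × 15.48% / 14.08% = 0.2990
β_P = Σ w_i β_i = 0.19×0.2758 + 0.16×2.1117 + 0.32×1.3253 + 0.33×0.2990 = 0.9130
E(R_P) = R_f + β_P × MRP = 4.5% + 0.9130 × 6.2% = 10.16%

10.16%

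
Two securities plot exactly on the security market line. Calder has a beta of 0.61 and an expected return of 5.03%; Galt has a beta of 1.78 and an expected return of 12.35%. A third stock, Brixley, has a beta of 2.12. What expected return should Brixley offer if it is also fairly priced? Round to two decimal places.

14.48%

MRP (SML slope) = (12.35% − 5.03%) / (1.78 − 0.61) = 7.32% / 1.17 = 6.2564%
R_f (intercept) = 5.03% − 0.61 × 6.2564% = 1.2136%
E(R_Brixley) = R_f + β × MRP = 1.2136% + 2.12 × 6.2564% = 14.48%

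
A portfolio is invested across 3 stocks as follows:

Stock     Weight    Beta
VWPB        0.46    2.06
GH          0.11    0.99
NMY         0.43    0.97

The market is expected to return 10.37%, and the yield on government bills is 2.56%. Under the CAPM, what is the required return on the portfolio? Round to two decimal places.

β_P = Σ w_i β_i = 0.46×2.06 + 0.11×0.99 + 0.43×0.97 = 1.4736
MRP = 10.37% − 2.56% = 7.81%
E(R_P) = R_f + β_P × MRP = 2.56% + 1.4736 × 7.81% = 14.07%

14.07%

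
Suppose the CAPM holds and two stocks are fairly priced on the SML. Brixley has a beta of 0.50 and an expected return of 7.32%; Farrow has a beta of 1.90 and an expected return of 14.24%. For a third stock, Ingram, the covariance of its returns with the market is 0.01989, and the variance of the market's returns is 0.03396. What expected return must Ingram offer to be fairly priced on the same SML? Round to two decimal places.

7.74%

MRP = (14.24% − 7.32%) / (1.90 − 0.50) = 4.9429%
R_f = 7.32% − 0.50 × 4.9429% = 4.8486%
β_Ingram = Cov / Var(R_m) = 0.01989 / 0.03396 = 0.5857
E(R_Ingram) = R_f + β × MRP = 4.8486% + 0.5857 × 4.9429% = 7.74%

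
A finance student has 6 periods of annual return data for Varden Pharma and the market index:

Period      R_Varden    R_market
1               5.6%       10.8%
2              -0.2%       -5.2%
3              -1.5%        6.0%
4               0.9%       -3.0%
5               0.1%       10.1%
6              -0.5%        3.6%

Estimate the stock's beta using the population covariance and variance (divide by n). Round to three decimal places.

0.148

Mean R_i = (5.6 − 0.2 − 1.5 + 0.9 + 0.1 − 0.5) / 6 = 0.7333%
Mean R_m = (10.8 − 5.2 + 6.0 − 3.0 + 10.1 + 3.6) / 6 = 3.7167%
Σ(R_i − R̄_i)(R_m − R̄_m) = 32.6767  ⇒  Cov = 32.6767 / 6 = 5.4461
Σ(R_m − R̄_m)² = 220.7683  ⇒  Var(R_m) = 220.7683 / 6 = 36.7947
β = Cov / Var(R_m) = 5.4461 / 36.7947 = 0.1480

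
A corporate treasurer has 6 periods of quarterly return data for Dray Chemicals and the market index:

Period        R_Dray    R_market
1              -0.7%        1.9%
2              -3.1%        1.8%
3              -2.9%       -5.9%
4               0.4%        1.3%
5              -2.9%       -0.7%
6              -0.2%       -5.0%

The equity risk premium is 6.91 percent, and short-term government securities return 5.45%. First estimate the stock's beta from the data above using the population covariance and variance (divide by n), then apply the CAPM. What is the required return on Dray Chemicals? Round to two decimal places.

Mean R_i = (-0.7 − 3.1 − 2.9 + 0.4 − 2.9 − 0.2) / 6 = -1.5667%
Mean R_m = (1.9 + 1.8 − 5.9 + 1.3 − 0.7 − 5.0) / 6 = -1.1000%
Σ(R_i − R̄_i)(R_m − R̄_m) = 3.4100  ⇒  Cov = 3.4100 / 6 = 0.5683
Σ(R_m − R̄_m)² = 61.5800  ⇒  Var(R_m) = 61.5800 / 6 = 10.2633
β = Cov / Var(R_m) = 0.5683 / 10.2633 = 0.0554
E(R) = R_f + β × MRP = 5.45% + 0.0554 × 6.91% = 5.83%

5.83%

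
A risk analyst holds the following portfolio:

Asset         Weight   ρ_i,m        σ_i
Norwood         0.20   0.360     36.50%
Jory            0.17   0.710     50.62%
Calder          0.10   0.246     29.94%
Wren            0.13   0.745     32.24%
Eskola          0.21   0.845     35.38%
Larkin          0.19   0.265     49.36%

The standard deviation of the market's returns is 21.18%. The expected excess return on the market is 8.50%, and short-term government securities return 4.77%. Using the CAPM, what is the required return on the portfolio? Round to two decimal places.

β_Norwood = 0.360 × 36.50% / 21.18% = 0.6204
β_Jory = 0.710 × 50.62% / 21.18% = 1.6969
β_Calder = 0.246 × 29.94% / 21.18% = 0.3477
β_Wren = 0.745 × 32.24% / 21.18% = 1.1340
β_Eskola = 0.845 × 35.38% / 21.18% = 1.4115
β_Larkin = 0.265 × 49.36% / 21.18% = 0.6176
β_P = Σ w_i β_i = 0.20×0.6204 + 0.17×1.6969 + 0.10×0.3477 + 0.13×1.1340 + 0.21×1.4115 + 0.19×0.6176 = 1.0085
E(R_P) = R_f + β_P × MRP = 4.77% + 1.0085 × 8.50% = 13.34%

13.34%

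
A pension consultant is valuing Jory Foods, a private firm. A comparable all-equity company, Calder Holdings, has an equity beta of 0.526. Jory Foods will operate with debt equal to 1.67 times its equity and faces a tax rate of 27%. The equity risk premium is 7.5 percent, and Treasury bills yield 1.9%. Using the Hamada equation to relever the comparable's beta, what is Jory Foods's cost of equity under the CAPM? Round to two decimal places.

β_L = β_U × [1 + (1 − t)(D/E)] = 0.526 × [1 + (1 − 0.27) × 1.67]
    = 0.526 × [1 + 0.73 × 1.67] = 0.526 × 2.2191 = 1.1672
E(R) = R_f + β_L × MRP = 1.9% + 1.1672 × 7.5% = 10.65%

10.65%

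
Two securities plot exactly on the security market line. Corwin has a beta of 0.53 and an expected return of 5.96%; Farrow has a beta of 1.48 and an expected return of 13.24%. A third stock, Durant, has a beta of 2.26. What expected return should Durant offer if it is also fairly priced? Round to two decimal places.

19.22%

MRP (SML slope) = (13.24% − 5.96%) / (1.48 − 0.53) = 7.28% / 0.95 = 7.6632%
R_f (intercept) = 5.96% − 0.53 × 7.6632% = 1.8985%
E(R_Durant) = R_f + β × MRP = 1.8985% + 2.26 × 7.6632% = 19.22%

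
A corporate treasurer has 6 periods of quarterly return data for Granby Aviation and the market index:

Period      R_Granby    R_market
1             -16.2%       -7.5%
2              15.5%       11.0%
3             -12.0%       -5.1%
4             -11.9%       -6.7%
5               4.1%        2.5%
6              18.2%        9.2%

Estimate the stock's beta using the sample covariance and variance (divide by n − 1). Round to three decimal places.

1.815

Mean R_i = (-16.2 + 15.5 − 12.0 − 11.9 + 4.1 + 18.2) / 6 = -0.3833%
Mean R_m = (-7.5 + 11.0 − 5.1 − 6.7 + 2.5 + 9.2) / 6 = 0.5667%
Σ(R_i − R̄_i)(R_m − R̄_m) = 611.9233  ⇒  Cov = 611.9233 / 5 = 122.3847
Σ(R_m − R̄_m)² = 337.1133  ⇒  Var(R_m) = 337.1133 / 5 = 67.4227
β = Cov / Var(R_m) = 122.3847 / 67.4227 = 1.8152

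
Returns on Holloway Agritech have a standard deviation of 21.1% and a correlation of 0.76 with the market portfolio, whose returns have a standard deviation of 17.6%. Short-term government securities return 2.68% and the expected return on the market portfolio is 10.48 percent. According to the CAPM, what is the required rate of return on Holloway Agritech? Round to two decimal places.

9.79%

β = ρ × σ_i / σ_m = 0.76 × 21.1% / 17.6% = 0.9111
MRP = 10.48% − 2.68% = 7.80%
E(R) = 2.68% + 0.9111 × 7.80% = 9.79%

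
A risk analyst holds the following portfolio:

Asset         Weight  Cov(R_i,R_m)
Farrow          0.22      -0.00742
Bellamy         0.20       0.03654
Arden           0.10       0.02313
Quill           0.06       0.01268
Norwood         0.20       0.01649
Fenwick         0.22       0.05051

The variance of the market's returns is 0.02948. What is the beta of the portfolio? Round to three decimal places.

β_Farrow = -0.00742 / 0.02948 = -0.2517
β_Bellamy = 0.03654 / 0.02948 = 1.2395
β_Arden = 0.02313 / 0.02948 = 0.7846
β_Quill = 0.01268 / 0.02948 = 0.4301
β_Norwood = 0.01649 / 0.02948 = 0.5594
β_Fenwick = 0.05051 / 0.02948 = 1.7134
β_P = Σ w_i β_i = 0.22×-0.2517 + 0.20×1.2395 + 0.10×0.7846 + 0.06×0.4301 + 0.20×0.5594 + 0.22×1.7134 = 0.7856

0.786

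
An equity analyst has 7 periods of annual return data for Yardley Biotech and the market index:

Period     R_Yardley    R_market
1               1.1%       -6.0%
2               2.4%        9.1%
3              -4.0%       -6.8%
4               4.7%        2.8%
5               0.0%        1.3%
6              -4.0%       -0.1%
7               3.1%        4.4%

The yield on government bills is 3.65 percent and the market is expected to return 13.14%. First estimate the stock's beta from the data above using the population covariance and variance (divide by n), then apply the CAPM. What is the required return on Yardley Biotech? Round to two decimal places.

Mean R_i = (1.1 + 2.4 − 4.0 + 4.7 + 0.0 − 4.0 + 3.1) / 7 = 0.4714%
Mean R_m = (-6.0 + 9.1 − 6.8 + 2.8 + 1.3 − 0.1 + 4.4) / 7 = 0.6714%
Σ(R_i − R̄_i)(R_m − R̄_m) = 67.4243  ⇒  Cov = 67.4243 / 7 = 9.6320
Σ(R_m − R̄_m)² = 190.7943  ⇒  Var(R_m) = 190.7943 / 7 = 27.2563
β = Cov / Var(R_m) = 9.6320 / 27.2563 = 0.3534
MRP = 13.14% − 3.65% = 9.49%
E(R) = R_f + β × MRP = 3.65% + 0.3534 × 9.49% = 7.00%

7.00%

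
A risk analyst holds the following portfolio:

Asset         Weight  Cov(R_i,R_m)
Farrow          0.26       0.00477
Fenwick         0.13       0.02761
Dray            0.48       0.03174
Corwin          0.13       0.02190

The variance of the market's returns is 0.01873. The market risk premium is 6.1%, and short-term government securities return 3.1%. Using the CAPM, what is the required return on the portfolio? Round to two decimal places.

β_Farrow = 0.00477 / 0.01873 = 0.2547
β_Fenwick = 0.02761 / 0.01873 = 1.4741
β_Dray = 0.03174 / 0.01873 = 1.6946
β_Corwin = 0.02190 / 0.01873 = 1.1692
β_P = Σ w_i β_i = 0.26×0.2547 + 0.13×1.4741 + 0.48×1.6946 + 0.13×1.1692 = 1.2233
E(R_P) = R_f + β_P × MRP = 3.1% + 1.2233 × 6.1% = 10.56%

10.56%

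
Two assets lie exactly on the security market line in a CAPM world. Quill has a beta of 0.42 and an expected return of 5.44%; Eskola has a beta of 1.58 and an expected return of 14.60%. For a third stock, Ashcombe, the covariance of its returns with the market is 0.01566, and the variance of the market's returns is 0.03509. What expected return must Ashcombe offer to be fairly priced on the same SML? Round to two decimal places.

5.65%

MRP = (14.60% − 5.44%) / (1.58 − 0.42) = 7.8966%
R_f = 5.44% − 0.42 × 7.8966% = 2.1234%
β_Ashcombe = Cov / Var(R_m) = 0.01566 / 0.03509 = 0.4463
E(R_Ashcombe) = R_f + β × MRP = 2.1234% + 0.4463 × 7.8966% = 5.65%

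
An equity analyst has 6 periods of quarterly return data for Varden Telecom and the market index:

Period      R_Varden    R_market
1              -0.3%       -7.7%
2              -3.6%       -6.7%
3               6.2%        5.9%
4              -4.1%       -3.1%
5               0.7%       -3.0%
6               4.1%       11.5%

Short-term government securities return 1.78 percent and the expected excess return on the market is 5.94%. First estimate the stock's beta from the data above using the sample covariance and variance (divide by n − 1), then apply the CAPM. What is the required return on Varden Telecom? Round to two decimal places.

4.30%

Mean R_i = (-0.3 − 3.6 + 6.2 − 4.1 + 0.7 + 4.1) / 6 = 0.5000%
Mean R_m = (-7.7 − 6.7 + 5.9 − 3.1 − 3.0 + 11.5) / 6 = -0.5167%
Σ(R_i − R̄_i)(R_m − R̄_m) = 122.3200  ⇒  Cov = 122.3200 / 5 = 24.4640
Σ(R_m − R̄_m)² = 288.2483  ⇒  Var(R_m) = 288.2483 / 5 = 57.6497
β = Cov / Var(R_m) = 24.4640 / 57.6497 = 0.4244
E(R) = R_f + β × MRP = 1.78% + 0.4244 × 5.94% = 4.30%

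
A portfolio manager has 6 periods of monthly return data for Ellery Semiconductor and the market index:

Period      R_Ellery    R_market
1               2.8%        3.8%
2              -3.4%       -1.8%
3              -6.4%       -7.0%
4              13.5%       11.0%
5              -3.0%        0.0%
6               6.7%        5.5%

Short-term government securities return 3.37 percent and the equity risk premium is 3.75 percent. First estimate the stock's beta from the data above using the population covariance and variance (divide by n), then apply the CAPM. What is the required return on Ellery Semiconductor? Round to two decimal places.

7.72%

Mean R_i = (2.8 − 3.4 − 6.4 + 13.5 − 3.0 + 6.7) / 6 = 1.7000%
Mean R_m = (3.8 − 1.8 − 7.0 + 11.0 + 0.0 + 5.5) / 6 = 1.9167%
Σ(R_i − R̄_i)(R_m − R̄_m) = 227.3600  ⇒  Cov = 227.3600 / 6 = 37.8933
Σ(R_m − R̄_m)² = 195.8883  ⇒  Var(R_m) = 195.8883 / 6 = 32.6481
β = Cov / Var(R_m) = 37.8933 / 32.6481 = 1.1607
E(R) = R_f + β × MRP = 3.37% + 1.1607 × 3.75% = 7.72%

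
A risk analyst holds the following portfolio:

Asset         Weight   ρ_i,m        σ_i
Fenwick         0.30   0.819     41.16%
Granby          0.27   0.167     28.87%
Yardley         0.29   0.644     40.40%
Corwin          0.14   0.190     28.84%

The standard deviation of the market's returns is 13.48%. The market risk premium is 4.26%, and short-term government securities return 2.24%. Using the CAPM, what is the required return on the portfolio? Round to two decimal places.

8.47%

β_Fenwick = 0.819 × 41.16% / 13.48% = 2.5007
β_Granby = 0.167 × 28.87% / 13.48% = 0.3577
β_Yardley = 0.644 × 40.40% / 13.48% = 1.9301
β_Corwin = 0.190 × 28.84% / 13.48% = 0.4065
β_P = Σ w_i β_i = 0.30×2.5007 + 0.27×0.3577 + 0.29×1.9301 + 0.14×0.4065 = 1.4634
E(R_P) = R_f + β_P × MRP = 2.24% + 1.4634 × 4.26% = 8.47%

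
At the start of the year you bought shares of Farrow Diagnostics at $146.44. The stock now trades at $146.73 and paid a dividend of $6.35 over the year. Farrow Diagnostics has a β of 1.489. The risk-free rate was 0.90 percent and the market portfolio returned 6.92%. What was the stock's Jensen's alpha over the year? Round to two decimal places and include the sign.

-5.33%

Realised HPR = (P1 + D1 − P0) / P0 = (146.73 + 6.35 − 146.44) / 146.44 = 6.64 / 146.44 = 4.5343%
MRP = 6.92% − 0.90% = 6.02%
CAPM required = R_f + β·MRP = 0.90% + 1.489 × 6.02% = 9.86378%
α = realised − required = 4.5343% − 9.86378% = -5.33%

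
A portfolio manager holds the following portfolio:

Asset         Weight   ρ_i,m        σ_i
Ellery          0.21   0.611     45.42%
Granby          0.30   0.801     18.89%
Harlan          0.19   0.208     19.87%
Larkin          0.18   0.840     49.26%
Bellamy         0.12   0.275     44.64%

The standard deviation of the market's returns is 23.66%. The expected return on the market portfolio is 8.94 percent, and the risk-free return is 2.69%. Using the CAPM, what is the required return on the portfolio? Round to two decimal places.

β_Ellery = 0.611 × 45.42% / 23.66% = 1.1729
β_Granby = 0.801 × 18.89% / 23.66% = 0.6395
β_Harlan = 0.208 × 19.87% / 23.66% = 0.1747
β_Larkin = 0.840 × 49.26% / 23.66% = 1.7489
β_Bellamy = 0.275 × 44.64% / 23.66% = 0.5189
β_P = Σ w_i β_i = 0.21×1.1729 + 0.30×0.6395 + 0.19×0.1747 + 0.18×1.7489 + 0.12×0.5189 = 0.8484
MRP = 8.94% − 2.69% = 6.25%
E(R_P) = R_f + β_P × MRP = 2.69% + 0.8484 × 6.25% = 7.99%

7.99%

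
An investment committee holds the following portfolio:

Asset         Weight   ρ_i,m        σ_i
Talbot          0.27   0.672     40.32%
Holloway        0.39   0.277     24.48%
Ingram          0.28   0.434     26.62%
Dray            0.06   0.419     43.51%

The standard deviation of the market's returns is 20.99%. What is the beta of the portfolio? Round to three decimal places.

β_Talbot = 0.672 × 40.32% / 20.99% = 1.2909
β_Holloway = 0.277 × 24.48% / 20.99% = 0.3231
β_Ingram = 0.434 × 26.62% / 20.99% = 0.5504
β_Dray = 0.419 × 43.51% / 20.99% = 0.8685
β_P = Σ w_i β_i = 0.27×1.2909 + 0.39×0.3231 + 0.28×0.5504 + 0.06×0.8685 = 0.6808

0.681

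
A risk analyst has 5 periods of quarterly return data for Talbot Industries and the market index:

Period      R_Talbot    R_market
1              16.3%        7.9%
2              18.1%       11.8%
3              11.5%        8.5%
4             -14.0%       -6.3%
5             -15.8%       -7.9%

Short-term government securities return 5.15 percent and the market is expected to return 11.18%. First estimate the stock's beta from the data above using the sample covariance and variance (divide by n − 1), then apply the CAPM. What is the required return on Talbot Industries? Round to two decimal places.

16.04%

Mean R_i = (16.3 + 18.1 + 11.5 − 14.0 − 15.8) / 5 = 3.2200%
Mean R_m = (7.9 + 11.8 + 8.5 − 6.3 − 7.9) / 5 = 2.8000%
Σ(R_i − R̄_i)(R_m − R̄_m) = 608.0400  ⇒  Cov = 608.0400 / 4 = 152.0100
Σ(R_m − R̄_m)² = 336.8000  ⇒  Var(R_m) = 336.8000 / 4 = 84.2000
β = Cov / Var(R_m) = 152.0100 / 84.2000 = 1.8053
MRP = 11.18% − 5.15% = 6.03%
E(R) = R_f + β × MRP = 5.15% + 1.8053 × 6.03% = 16.04%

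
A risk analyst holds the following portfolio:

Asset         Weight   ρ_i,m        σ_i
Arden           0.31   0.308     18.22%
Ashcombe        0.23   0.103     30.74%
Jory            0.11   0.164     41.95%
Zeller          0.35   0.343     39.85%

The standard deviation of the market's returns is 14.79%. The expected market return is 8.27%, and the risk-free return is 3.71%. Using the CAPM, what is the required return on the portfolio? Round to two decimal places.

β_Arden = 0.308 × 18.22% / 14.79% = 0.3794
β_Ashcombe = 0.103 × 30.74% / 14.79% = 0.2141
β_Jory = 0.164 × 41.95% / 14.79% = 0.4652
β_Zeller = 0.343 × 39.85% / 14.79% = 0.9242
β_P = Σ w_i β_i = 0.31×0.3794 + 0.23×0.2141 + 0.11×0.4652 + 0.35×0.9242 = 0.5415
MRP = 8.27% − 3.71% = 4.56%
E(R_P) = R_f + β_P × MRP = 3.71% + 0.5415 × 4.56% = 6.18%

6.18%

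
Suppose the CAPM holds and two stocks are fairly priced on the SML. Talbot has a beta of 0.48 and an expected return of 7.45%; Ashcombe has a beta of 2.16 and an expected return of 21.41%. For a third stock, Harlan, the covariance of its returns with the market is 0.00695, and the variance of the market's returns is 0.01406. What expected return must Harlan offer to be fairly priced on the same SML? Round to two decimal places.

MRP = (21.41% − 7.45%) / (2.16 − 0.48) = 8.3095%
R_f = 7.45% − 0.48 × 8.3095% = 3.4614%
β_Harlan = Cov / Var(R_m) = 0.00695 / 0.01406 = 0.4943
E(R_Harlan) = R_f + β × MRP = 3.4614% + 0.4943 × 8.3095% = 7.57%

7.57%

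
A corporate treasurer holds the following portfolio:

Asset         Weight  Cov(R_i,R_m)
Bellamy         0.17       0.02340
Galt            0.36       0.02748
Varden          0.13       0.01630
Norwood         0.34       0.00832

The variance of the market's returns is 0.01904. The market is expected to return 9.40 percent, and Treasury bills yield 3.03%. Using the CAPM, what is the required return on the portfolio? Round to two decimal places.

β_Bellamy = 0.02340 / 0.01904 = 1.2290
β_Galt = 0.02748 / 0.01904 = 1.4433
β_Varden = 0.01630 / 0.01904 = 0.8561
β_Norwood = 0.00832 / 0.01904 = 0.4370
β_P = Σ w_i β_i = 0.17×1.2290 + 0.36×1.4433 + 0.13×0.8561 + 0.34×0.4370 = 0.9884
MRP = 9.40% − 3.03% = 6.37%
E(R_P) = R_f + β_P × MRP = 3.03% + 0.9884 × 6.37% = 9.33%

9.33%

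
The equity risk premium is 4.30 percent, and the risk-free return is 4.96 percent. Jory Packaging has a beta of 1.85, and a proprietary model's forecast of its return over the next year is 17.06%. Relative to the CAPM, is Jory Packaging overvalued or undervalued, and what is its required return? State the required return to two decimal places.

Required return = R_f + β·MRP = 4.96% + 1.85 × 4.30% = 12.92%
Forecast 17.06% > required 12.92% → the stock plots above the SML → undervalued.

Undervalued; required return 12.92%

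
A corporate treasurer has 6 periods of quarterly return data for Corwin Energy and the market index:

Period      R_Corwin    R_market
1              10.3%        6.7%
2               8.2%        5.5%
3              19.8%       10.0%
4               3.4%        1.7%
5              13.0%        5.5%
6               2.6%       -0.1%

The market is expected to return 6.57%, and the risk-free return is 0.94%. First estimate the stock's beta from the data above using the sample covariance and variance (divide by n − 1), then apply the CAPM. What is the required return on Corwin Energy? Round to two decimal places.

10.38%

Mean R_i = (10.3 + 8.2 + 19.8 + 3.4 + 13.0 + 2.6) / 6 = 9.5500%
Mean R_m = (6.7 + 5.5 + 10.0 + 1.7 + 5.5 − 0.1) / 6 = 4.8833%
Σ(R_i − R̄_i)(R_m − R̄_m) = 109.3150  ⇒  Cov = 109.3150 / 5 = 21.8630
Σ(R_m − R̄_m)² = 65.2083  ⇒  Var(R_m) = 65.2083 / 5 = 13.0417
β = Cov / Var(R_m) = 21.8630 / 13.0417 = 1.6764
MRP = 6.57% − 0.94% = 5.63%
E(R) = R_f + β × MRP = 0.94% + 1.6764 × 5.63% = 10.38%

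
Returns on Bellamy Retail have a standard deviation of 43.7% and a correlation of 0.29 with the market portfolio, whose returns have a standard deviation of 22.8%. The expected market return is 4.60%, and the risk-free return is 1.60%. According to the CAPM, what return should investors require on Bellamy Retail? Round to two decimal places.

β = ρ × σ_i / σ_m = 0.29 × 43.7% / 22.8% = 0.5558
MRP = 4.60% − 1.60% = 3.00%
E(R) = 1.60% + 0.5558 × 3.00% = 3.27%

3.27%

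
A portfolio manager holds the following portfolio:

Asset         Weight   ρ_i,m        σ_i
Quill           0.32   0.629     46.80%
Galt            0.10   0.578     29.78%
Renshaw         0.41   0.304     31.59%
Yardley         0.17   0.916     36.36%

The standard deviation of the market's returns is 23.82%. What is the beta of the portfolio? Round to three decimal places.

0.871

β_Quill = 0.629 × 46.80% / 23.82% = 1.2358
β_Galt = 0.578 × 29.78% / 23.82% = 0.7226
β_Renshaw = 0.304 × 31.59% / 23.82% = 0.4032
β_Yardley = 0.916 × 36.36% / 23.82% = 1.3982
β_P = Σ w_i β_i = 0.32×1.2358 + 0.10×0.7226 + 0.41×0.4032 + 0.17×1.3982 = 0.8707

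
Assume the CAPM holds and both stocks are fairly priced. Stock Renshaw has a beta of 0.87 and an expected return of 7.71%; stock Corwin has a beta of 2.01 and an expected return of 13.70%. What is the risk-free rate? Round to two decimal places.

3.14%

Both satisfy E(R) = R_f + β·MRP, so the slope of the SML is
MRP = (13.70% − 7.71%) / (2.01 − 0.87) = 5.99% / 1.14 = 5.2544%
R_f = E(R_Renshaw) − β_Renshaw·MRP = 7.71% − 0.87 × 5.2544% = 3.1387%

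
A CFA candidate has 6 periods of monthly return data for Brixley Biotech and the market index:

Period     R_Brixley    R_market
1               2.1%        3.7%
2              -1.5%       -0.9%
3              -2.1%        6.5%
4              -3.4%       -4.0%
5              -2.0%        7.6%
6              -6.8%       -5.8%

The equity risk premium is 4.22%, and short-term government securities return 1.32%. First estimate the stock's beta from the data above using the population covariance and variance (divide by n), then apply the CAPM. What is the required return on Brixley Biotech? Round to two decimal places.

Mean R_i = (2.1 − 1.5 − 2.1 − 3.4 − 2.0 − 6.8) / 6 = -2.2833%
Mean R_m = (3.7 − 0.9 + 6.5 − 4.0 + 7.6 − 5.8) / 6 = 1.1833%
Σ(R_i − R̄_i)(R_m − R̄_m) = 49.5217  ⇒  Cov = 49.5217 / 6 = 8.2536
Σ(R_m − R̄_m)² = 155.7483  ⇒  Var(R_m) = 155.7483 / 6 = 25.9581
β = Cov / Var(R_m) = 8.2536 / 25.9581 = 0.3180
E(R) = R_f + β × MRP = 1.32% + 0.3180 × 4.22% = 2.66%

2.66%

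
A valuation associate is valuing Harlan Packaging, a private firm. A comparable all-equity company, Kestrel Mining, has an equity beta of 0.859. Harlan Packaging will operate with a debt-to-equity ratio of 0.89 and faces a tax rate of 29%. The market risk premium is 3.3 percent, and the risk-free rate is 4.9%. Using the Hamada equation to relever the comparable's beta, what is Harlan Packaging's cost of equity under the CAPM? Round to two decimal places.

β_L = β_U × [1 + (1 − t)(D/E)] = 0.859 × [1 + (1 − 0.29) × 0.89]
    = 0.859 × [1 + 0.71 × 0.89] = 0.859 × 1.6319 = 1.4018
E(R) = R_f + β_L × MRP = 4.9% + 1.4018 × 3.3% = 9.53%

9.53%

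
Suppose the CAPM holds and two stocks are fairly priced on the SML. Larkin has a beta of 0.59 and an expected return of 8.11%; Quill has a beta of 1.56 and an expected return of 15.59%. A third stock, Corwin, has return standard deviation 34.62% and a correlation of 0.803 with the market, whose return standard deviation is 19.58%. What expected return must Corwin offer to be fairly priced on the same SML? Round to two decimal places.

MRP = (15.59% − 8.11%) / (1.56 − 0.59) = 7.7113%
R_f = 8.11% − 0.59 × 7.7113% = 3.5603%
β_Corwin = ρ·σ_i/σ_m = 0.803 × 34.62 / 19.58 = 1.4198
E(R_Corwin) = R_f + β × MRP = 3.5603% + 1.4198 × 7.7113% = 14.51%

14.51%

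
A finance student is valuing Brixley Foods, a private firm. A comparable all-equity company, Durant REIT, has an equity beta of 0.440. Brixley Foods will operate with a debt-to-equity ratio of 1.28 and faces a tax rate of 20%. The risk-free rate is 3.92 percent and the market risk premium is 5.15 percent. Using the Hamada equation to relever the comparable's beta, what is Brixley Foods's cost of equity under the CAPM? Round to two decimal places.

β_L = β_U × [1 + (1 − t)(D/E)] = 0.440 × [1 + (1 − 0.20) × 1.28]
    = 0.440 × [1 + 0.80 × 1.28] = 0.440 × 2.0240 = 0.8906
E(R) = R_f + β_L × MRP = 3.92% + 0.8906 × 5.15% = 8.51%

8.51%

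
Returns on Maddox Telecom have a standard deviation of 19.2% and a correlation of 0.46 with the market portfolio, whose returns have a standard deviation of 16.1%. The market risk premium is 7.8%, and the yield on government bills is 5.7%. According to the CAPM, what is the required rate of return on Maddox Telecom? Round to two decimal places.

9.98%

β = ρ × σ_i / σ_m = 0.46 × 19.2% / 16.1% = 0.5486
E(R) = 5.7% + 0.5486 × 7.8% = 9.98%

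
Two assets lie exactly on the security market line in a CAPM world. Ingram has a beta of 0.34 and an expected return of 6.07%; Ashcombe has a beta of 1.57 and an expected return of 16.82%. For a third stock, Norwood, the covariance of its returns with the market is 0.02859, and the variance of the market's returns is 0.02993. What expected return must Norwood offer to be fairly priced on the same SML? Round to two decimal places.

MRP = (16.82% − 6.07%) / (1.57 − 0.34) = 8.7398%
R_f = 6.07% − 0.34 × 8.7398% = 3.0985%
β_Norwood = Cov / Var(R_m) = 0.02859 / 0.02993 = 0.9552
E(R_Norwood) = R_f + β × MRP = 3.0985% + 0.9552 × 8.7398% = 11.45%

11.45%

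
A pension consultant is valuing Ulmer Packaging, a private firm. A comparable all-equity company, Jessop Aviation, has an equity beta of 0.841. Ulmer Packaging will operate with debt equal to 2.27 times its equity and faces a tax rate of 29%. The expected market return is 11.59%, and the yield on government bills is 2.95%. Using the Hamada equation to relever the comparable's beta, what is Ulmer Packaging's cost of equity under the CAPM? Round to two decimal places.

β_L = β_U × [1 + (1 − t)(D/E)] = 0.841 × [1 + (1 − 0.29) × 2.27]
    = 0.841 × [1 + 0.71 × 2.27] = 0.841 × 2.6117 = 2.1964
MRP = 11.59% − 2.95% = 8.64%
E(R) = R_f + β_L × MRP = 2.95% + 2.1964 × 8.64% = 21.93%

21.93%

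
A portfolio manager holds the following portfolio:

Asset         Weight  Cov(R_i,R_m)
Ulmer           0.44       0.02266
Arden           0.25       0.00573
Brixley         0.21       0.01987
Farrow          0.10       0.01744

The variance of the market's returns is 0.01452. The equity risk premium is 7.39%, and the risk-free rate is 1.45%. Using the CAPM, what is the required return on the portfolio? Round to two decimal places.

10.26%

β_Ulmer = 0.02266 / 0.01452 = 1.5606
β_Arden = 0.00573 / 0.01452 = 0.3946
β_Brixley = 0.01987 / 0.01452 = 1.3685
β_Farrow = 0.01744 / 0.01452 = 1.2011
β_P = Σ w_i β_i = 0.44×1.5606 + 0.25×0.3946 + 0.21×1.3685 + 0.10×1.2011 = 1.1928
E(R_P) = R_f + β_P × MRP = 1.45% + 1.1928 × 7.39% = 10.26%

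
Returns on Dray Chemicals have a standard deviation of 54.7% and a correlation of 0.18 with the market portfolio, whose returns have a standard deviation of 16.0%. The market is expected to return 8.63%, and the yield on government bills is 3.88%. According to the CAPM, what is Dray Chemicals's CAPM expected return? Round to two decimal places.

6.80%

β = ρ × σ_i / σ_m = 0.18 × 54.7% / 16.0% = 0.6154
MRP = 8.63% − 3.88% = 4.75%
E(R) = 3.88% + 0.6154 × 4.75% = 6.80%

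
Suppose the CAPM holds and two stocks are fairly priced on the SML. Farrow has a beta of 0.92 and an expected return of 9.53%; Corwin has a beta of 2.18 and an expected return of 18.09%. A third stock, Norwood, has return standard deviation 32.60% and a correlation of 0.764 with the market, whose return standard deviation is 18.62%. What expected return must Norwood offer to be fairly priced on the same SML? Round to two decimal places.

MRP = (18.09% − 9.53%) / (2.18 − 0.92) = 6.7937%
R_f = 9.53% − 0.92 × 6.7937% = 3.2798%
β_Norwood = ρ·σ_i/σ_m = 0.764 × 32.60 / 18.62 = 1.3376
E(R_Norwood) = R_f + β × MRP = 3.2798% + 1.3376 × 6.7937% = 12.37%

12.37%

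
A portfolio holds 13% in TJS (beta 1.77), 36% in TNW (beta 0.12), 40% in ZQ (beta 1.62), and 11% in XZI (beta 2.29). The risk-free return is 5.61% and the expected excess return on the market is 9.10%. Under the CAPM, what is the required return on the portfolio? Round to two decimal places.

β_P = Σ w_i β_i = 0.13×1.77 + 0.36×0.12 + 0.40×1.62 + 0.11×2.29 = 1.1732
E(R_P) = R_f + β_P × MRP = 5.61% + 1.1732 × 9.10% = 16.29%

16.29%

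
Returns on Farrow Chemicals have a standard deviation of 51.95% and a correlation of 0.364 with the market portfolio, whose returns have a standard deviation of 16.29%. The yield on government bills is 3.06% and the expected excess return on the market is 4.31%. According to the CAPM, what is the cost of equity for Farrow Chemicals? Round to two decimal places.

8.06%

β = ρ × σ_i / σ_m = 0.364 × 51.95% / 16.29% = 1.1608
E(R) = 3.06% + 1.1608 × 4.31% = 8.06%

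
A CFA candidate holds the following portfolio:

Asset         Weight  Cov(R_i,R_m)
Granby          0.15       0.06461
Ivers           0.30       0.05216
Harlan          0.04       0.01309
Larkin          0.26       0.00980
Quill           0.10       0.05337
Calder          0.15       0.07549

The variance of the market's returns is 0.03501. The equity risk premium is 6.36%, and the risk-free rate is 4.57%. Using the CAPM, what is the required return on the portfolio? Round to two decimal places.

β_Granby = 0.06461 / 0.03501 = 1.8455
β_Ivers = 0.05216 / 0.03501 = 1.4899
β_Harlan = 0.01309 / 0.03501 = 0.3739
β_Larkin = 0.00980 / 0.03501 = 0.2799
β_Quill = 0.05337 / 0.03501 = 1.5244
β_Calder = 0.07549 / 0.03501 = 2.1562
β_P = Σ w_i β_i = 0.15×1.8455 + 0.30×1.4899 + 0.04×0.3739 + 0.26×0.2799 + 0.10×1.5244 + 0.15×2.1562 = 1.2874
E(R_P) = R_f + β_P × MRP = 4.57% + 1.2874 × 6.36% = 12.76%

12.76%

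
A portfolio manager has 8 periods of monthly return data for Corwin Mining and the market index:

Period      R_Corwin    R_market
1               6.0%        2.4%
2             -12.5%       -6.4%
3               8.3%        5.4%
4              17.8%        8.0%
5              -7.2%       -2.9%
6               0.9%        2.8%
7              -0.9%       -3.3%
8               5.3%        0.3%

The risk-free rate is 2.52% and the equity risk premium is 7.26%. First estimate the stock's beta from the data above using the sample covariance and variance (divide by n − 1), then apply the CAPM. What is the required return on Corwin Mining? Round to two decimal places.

15.76%

Mean R_i = (6.0 − 12.5 + 8.3 + 17.8 − 7.2 + 0.9 − 0.9 + 5.3) / 8 = 2.2125%
Mean R_m = (2.4 − 6.4 + 5.4 + 8.0 − 2.9 + 2.8 − 3.3 + 0.3) / 8 = 0.7875%
Σ(R_i − R̄_i)(R_m − R̄_m) = 295.6413  ⇒  Cov = 295.6413 / 7 = 42.2345
Σ(R_m − R̄_m)² = 162.1488  ⇒  Var(R_m) = 162.1488 / 7 = 23.1641
β = Cov / Var(R_m) = 42.2345 / 23.1641 = 1.8233
E(R) = R_f + β × MRP = 2.52% + 1.8233 × 7.26% = 15.76%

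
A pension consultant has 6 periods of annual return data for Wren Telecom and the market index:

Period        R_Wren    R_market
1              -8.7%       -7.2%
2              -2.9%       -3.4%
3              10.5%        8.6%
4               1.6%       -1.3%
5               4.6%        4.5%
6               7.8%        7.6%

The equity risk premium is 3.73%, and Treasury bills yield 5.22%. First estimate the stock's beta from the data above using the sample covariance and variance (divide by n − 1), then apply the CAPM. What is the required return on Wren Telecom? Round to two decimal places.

9.27%

Mean R_i = (-8.7 − 2.9 + 10.5 + 1.6 + 4.6 + 7.8) / 6 = 2.1500%
Mean R_m = (-7.2 − 3.4 + 8.6 − 1.3 + 4.5 + 7.6) / 6 = 1.4667%
Σ(R_i − R̄_i)(R_m − R̄_m) = 221.7800  ⇒  Cov = 221.7800 / 5 = 44.3560
Σ(R_m − R̄_m)² = 204.1533  ⇒  Var(R_m) = 204.1533 / 5 = 40.8307
β = Cov / Var(R_m) = 44.3560 / 40.8307 = 1.0863
E(R) = R_f + β × MRP = 5.22% + 1.0863 × 3.73% = 9.27%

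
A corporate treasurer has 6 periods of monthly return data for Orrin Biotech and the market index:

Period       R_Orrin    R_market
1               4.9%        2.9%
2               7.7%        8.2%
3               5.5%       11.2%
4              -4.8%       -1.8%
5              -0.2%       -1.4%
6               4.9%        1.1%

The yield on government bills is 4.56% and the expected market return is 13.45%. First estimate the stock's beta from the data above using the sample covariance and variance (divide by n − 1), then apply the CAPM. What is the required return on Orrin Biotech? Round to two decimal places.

Mean R_i = (4.9 + 7.7 + 5.5 − 4.8 − 0.2 + 4.9) / 6 = 3.0000%
Mean R_m = (2.9 + 8.2 + 11.2 − 1.8 − 1.4 + 1.1) / 6 = 3.3667%
Σ(R_i − R̄_i)(R_m − R̄_m) = 92.6600  ⇒  Cov = 92.6600 / 5 = 18.5320
Σ(R_m − R̄_m)² = 139.4933  ⇒  Var(R_m) = 139.4933 / 5 = 27.8987
β = Cov / Var(R_m) = 18.5320 / 27.8987 = 0.6643
MRP = 13.45% − 4.56% = 8.89%
E(R) = R_f + β × MRP = 4.56% + 0.6643 × 8.89% = 10.47%

10.47%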